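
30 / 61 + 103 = 103.49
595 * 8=4760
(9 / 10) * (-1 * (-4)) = 18 / 5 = 3.60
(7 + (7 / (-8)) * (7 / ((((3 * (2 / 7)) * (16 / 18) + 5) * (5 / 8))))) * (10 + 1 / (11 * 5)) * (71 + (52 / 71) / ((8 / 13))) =9054226503 / 2362525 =3832.44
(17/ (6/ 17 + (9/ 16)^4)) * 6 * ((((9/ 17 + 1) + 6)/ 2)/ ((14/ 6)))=427819008/ 1177757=363.25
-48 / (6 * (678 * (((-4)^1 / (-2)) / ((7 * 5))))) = -70 / 339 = -0.21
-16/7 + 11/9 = -67/63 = -1.06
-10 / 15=-2 / 3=-0.67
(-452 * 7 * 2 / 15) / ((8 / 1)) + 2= -50.73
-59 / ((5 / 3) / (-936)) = 165672 / 5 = 33134.40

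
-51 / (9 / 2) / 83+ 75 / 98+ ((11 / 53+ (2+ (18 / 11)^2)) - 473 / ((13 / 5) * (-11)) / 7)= 16023983291 / 2034370338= 7.88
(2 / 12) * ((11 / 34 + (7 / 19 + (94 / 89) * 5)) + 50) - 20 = -1227059 / 114988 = -10.67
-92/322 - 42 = -296/7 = -42.29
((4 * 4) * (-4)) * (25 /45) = -320 /9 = -35.56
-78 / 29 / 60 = -13 / 290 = -0.04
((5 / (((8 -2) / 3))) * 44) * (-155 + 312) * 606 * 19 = 198846780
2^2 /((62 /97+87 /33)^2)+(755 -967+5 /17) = -211.33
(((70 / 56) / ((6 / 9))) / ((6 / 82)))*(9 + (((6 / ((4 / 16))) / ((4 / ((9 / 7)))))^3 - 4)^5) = 18995778081814124819933367395 / 37980492079544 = 500145654828024.31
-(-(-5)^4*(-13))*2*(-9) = 146250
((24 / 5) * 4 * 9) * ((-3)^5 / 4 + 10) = -43848 / 5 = -8769.60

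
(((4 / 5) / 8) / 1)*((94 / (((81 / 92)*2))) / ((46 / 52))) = 2444 / 405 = 6.03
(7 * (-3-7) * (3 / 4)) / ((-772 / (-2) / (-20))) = 525 / 193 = 2.72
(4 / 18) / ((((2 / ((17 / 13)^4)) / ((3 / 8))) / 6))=83521 / 114244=0.73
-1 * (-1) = 1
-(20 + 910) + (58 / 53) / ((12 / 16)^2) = -442682 / 477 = -928.05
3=3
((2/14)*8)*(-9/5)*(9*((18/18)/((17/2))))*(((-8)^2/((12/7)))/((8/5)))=-864/17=-50.82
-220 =-220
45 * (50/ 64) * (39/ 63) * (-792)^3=-75683322000/ 7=-10811903142.86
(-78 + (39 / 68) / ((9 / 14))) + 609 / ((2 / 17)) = 5099.39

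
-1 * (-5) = 5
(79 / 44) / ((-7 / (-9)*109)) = 711 / 33572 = 0.02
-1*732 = -732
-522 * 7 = -3654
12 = 12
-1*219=-219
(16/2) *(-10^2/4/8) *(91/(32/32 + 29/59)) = -134225/88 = -1525.28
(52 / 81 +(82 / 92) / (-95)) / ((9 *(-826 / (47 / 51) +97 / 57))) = -10524193 / 133947259470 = -0.00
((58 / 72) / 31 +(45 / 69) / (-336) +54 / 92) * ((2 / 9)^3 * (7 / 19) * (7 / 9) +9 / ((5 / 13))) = 14.30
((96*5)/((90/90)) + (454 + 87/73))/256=68269/18688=3.65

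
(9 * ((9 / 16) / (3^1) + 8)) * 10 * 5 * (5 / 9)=2046.88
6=6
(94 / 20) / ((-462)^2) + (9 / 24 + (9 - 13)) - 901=-965433869 / 1067220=-904.62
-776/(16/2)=-97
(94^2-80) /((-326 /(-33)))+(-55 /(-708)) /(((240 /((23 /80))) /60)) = 6546447127 /7385856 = 886.35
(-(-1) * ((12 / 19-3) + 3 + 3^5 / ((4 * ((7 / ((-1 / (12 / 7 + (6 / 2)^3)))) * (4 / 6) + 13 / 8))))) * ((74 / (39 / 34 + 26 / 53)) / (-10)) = -77208492 / 98961785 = -0.78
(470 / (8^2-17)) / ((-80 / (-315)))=315 / 8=39.38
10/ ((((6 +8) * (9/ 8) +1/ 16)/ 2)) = 320/ 253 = 1.26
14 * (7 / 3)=98 / 3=32.67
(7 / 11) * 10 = 70 / 11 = 6.36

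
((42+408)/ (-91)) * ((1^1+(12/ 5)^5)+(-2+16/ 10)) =-396.72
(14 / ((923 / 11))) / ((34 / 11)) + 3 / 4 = 50461 / 62764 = 0.80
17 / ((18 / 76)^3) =932824 / 729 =1279.59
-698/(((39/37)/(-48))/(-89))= -36776224/13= -2828940.31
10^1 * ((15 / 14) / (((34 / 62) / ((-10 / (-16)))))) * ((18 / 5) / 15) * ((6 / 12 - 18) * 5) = -34875 / 136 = -256.43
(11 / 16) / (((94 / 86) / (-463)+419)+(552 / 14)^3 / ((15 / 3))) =0.00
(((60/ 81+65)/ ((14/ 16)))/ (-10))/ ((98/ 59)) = -41890/ 9261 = -4.52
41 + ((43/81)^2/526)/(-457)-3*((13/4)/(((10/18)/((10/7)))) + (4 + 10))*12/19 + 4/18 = -238850291431/209760458166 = -1.14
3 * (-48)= -144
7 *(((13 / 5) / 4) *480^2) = 1048320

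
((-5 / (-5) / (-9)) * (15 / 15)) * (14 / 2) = -0.78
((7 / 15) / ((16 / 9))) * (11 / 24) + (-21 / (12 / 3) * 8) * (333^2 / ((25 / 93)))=-55440951167 / 3200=-17325297.24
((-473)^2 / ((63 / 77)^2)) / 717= 27071209 / 58077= 466.13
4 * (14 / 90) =28 / 45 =0.62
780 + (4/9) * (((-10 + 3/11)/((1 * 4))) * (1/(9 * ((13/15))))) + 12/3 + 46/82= 124174852/158301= 784.42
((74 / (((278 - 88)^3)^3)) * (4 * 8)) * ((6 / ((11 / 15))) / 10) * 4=333 / 13865487013941406250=0.00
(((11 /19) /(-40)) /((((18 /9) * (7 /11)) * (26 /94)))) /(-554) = 5687 /76629280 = 0.00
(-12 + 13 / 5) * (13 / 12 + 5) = -3431 / 60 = -57.18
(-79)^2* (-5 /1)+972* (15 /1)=-16625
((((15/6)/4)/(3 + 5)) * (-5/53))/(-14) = 25/47488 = 0.00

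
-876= -876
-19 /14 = -1.36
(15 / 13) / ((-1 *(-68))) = 15 / 884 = 0.02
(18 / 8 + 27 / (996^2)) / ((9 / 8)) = 82669 / 41334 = 2.00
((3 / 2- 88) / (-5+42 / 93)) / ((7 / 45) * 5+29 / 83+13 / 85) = 113507895 / 7640414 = 14.86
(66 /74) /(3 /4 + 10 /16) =0.65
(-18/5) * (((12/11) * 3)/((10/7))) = -2268/275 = -8.25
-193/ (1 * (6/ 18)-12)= 579/ 35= 16.54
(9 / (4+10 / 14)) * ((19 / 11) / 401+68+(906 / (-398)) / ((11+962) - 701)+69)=686888150445 / 2626344688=261.54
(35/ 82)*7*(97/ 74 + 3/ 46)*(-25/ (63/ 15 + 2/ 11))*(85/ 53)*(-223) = 7477380246875/ 891325486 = 8389.06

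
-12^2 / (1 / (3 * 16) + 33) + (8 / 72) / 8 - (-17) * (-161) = -312842519 / 114120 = -2741.35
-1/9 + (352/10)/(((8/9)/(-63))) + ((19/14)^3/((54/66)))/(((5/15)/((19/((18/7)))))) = -256893737/105840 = -2427.19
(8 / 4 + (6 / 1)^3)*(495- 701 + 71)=-29430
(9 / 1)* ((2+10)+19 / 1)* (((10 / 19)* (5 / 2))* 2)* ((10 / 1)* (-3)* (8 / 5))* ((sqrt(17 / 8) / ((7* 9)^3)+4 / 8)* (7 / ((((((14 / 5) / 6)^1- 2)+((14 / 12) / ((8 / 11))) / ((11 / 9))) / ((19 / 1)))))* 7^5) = 170128000* sqrt(34) / 477+9453332448000 / 53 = 178366842851.54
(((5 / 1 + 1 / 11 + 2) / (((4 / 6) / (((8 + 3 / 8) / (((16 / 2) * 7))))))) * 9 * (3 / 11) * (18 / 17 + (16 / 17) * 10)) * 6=56511351 / 230384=245.29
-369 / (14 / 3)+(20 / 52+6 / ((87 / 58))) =-13593 / 182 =-74.69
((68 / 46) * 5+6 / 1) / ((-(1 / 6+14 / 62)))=-34.12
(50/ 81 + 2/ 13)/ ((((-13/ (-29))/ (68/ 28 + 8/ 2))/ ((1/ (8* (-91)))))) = -4205/ 276822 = -0.02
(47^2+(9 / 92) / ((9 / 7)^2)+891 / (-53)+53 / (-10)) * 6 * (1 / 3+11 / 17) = 2399300495 / 186507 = 12864.40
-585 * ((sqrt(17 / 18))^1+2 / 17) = -195 * sqrt(34) / 2 - 1170 / 17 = -637.34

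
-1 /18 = -0.06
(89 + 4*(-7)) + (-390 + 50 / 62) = -10174 / 31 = -328.19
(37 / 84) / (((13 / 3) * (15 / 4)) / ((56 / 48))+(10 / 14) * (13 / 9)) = 0.03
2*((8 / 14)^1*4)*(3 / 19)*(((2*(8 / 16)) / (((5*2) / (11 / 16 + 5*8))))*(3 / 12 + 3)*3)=10881 / 380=28.63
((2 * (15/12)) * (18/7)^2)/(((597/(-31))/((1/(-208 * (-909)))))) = -465/102424504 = -0.00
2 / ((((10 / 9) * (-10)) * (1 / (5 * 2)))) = -9 / 5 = -1.80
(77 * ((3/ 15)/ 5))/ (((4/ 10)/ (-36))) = -1386/ 5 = -277.20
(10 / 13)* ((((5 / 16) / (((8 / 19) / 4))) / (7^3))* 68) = 8075 / 17836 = 0.45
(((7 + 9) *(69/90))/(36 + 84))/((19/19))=23/225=0.10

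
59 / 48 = 1.23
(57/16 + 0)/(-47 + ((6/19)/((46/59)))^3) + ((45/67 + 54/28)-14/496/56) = 4599047374077013/1822268040200384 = 2.52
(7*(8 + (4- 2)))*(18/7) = 180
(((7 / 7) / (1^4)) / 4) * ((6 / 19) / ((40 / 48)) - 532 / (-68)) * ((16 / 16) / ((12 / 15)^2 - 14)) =-66235 / 431528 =-0.15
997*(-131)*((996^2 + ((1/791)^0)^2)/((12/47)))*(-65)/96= 395819132994545/1152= 343592997391.10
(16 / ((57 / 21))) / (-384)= -7 / 456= -0.02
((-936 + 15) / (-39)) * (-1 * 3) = -70.85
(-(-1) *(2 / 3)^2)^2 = 16 / 81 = 0.20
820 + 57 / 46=821.24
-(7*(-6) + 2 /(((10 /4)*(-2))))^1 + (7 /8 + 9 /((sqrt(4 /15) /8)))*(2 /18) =4*sqrt(15) + 15299 /360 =57.99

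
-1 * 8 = -8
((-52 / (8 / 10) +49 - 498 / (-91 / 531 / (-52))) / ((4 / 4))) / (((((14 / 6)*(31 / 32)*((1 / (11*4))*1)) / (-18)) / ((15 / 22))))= 54839669760 / 1519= 36102481.74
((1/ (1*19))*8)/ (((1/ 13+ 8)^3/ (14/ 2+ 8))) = 0.01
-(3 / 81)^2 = -1 / 729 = -0.00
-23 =-23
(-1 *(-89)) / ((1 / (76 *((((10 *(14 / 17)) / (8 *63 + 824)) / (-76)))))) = -3115 / 5644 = -0.55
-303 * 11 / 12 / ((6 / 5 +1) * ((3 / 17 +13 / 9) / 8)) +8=-76273 / 124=-615.10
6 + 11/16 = 107/16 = 6.69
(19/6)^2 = 361/36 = 10.03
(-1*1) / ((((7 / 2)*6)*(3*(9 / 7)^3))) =-49 / 6561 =-0.01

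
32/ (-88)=-4/ 11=-0.36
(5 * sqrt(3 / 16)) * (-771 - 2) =-3865 * sqrt(3) / 4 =-1673.59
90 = 90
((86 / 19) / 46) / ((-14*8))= -43 / 48944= -0.00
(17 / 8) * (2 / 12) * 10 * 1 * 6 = 85 / 4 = 21.25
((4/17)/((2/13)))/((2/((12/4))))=39/17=2.29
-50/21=-2.38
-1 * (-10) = 10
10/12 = 0.83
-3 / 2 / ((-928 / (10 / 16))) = 15 / 14848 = 0.00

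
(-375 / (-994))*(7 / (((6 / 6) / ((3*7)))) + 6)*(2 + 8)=286875 / 497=577.21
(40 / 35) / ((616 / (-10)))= -10 / 539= -0.02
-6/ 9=-2/ 3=-0.67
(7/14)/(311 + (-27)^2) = 1/2080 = 0.00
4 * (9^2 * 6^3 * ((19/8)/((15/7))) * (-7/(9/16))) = -4826304/5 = -965260.80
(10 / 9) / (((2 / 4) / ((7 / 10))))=1.56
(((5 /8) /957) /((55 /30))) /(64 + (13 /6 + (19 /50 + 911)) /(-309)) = 115875 /19856504624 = 0.00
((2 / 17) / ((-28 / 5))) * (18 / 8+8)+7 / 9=4819 / 8568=0.56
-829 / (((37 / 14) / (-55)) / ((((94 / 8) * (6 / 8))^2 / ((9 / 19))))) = 13395674215 / 4736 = 2828478.51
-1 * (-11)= 11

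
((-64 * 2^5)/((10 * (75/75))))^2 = 1048576/25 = 41943.04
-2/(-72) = 1/36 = 0.03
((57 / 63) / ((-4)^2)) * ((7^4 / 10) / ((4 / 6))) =6517 / 320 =20.37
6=6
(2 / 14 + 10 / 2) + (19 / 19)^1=43 / 7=6.14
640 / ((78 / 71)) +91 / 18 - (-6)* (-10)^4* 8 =112457503 / 234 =480587.62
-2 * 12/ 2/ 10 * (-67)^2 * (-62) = 1669908/ 5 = 333981.60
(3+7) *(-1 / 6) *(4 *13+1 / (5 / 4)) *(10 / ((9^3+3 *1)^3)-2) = 4314454793 / 24513948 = 176.00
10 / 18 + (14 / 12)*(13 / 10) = 373 / 180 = 2.07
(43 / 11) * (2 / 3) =86 / 33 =2.61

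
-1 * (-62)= 62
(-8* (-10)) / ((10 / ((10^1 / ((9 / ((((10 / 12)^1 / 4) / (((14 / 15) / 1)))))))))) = 1.98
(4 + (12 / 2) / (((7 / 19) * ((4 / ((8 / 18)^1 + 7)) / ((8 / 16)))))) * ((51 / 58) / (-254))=-27353 / 412496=-0.07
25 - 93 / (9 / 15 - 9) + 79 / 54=7094 / 189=37.53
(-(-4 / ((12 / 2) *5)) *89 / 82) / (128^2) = 89 / 10076160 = 0.00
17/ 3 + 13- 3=47/ 3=15.67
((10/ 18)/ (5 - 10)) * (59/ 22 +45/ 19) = -2111/ 3762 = -0.56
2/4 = 1/2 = 0.50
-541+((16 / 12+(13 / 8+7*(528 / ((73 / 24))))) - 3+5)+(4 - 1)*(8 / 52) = 15477275 / 22776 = 679.54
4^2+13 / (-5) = 67 / 5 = 13.40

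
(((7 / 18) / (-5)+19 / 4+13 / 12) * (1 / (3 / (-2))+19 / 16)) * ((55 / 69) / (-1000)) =-2849 / 1192320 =-0.00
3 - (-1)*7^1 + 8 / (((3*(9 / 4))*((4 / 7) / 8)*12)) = 922 / 81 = 11.38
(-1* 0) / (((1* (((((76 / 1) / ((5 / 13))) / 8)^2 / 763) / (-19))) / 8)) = 0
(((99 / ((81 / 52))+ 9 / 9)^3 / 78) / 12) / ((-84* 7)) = -4002509 / 8188128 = -0.49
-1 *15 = -15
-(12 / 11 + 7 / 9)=-185 / 99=-1.87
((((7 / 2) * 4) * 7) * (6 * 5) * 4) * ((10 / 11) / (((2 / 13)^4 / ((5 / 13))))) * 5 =403698750 / 11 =36699886.36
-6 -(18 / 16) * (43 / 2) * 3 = -78.56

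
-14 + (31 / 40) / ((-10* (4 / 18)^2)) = -24911 / 1600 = -15.57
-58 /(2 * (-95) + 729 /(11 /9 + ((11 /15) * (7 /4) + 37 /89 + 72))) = 34806931 /108183415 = 0.32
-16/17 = -0.94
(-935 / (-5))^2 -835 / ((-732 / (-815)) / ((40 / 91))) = 575533507 / 16653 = 34560.35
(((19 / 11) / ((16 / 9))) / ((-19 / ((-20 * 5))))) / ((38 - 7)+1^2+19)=75 / 748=0.10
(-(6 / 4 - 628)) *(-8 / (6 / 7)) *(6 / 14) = -2506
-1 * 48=-48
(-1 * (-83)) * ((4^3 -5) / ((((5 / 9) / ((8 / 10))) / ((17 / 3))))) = 998988 / 25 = 39959.52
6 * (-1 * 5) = -30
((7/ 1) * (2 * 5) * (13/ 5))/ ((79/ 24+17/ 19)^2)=37844352/ 3644281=10.38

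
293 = 293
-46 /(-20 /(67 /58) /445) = 137149 /116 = 1182.32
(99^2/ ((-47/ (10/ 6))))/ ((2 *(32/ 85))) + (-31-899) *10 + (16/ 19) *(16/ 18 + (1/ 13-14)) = -65347066325/ 6686784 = -9772.57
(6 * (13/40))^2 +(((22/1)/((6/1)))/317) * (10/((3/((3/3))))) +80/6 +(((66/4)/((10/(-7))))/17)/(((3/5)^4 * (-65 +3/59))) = 962088529729/55756749600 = 17.26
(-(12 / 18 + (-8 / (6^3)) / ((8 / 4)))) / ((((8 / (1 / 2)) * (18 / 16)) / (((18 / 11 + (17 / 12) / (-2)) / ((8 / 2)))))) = -8575 / 1026432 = -0.01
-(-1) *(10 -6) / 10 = 2 / 5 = 0.40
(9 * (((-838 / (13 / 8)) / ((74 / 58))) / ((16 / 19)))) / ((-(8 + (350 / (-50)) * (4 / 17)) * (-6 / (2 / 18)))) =-3924773 / 311688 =-12.59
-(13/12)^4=-28561/20736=-1.38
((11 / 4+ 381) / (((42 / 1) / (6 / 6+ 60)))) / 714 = 93635 / 119952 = 0.78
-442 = -442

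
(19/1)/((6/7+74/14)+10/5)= 7/3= 2.33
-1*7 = -7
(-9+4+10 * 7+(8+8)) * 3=243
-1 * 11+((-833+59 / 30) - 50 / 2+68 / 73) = -866.10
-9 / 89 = -0.10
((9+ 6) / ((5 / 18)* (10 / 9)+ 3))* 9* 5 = 54675 / 268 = 204.01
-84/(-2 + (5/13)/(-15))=3276/79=41.47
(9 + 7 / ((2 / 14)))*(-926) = -53708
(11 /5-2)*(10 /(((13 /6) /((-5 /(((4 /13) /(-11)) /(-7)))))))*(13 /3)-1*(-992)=-4013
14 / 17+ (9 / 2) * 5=793 / 34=23.32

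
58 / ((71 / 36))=2088 / 71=29.41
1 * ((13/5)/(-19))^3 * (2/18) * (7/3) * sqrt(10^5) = -61516 * sqrt(10)/925965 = -0.21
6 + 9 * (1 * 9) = 87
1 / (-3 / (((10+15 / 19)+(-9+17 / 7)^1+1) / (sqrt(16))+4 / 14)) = -141 / 266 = -0.53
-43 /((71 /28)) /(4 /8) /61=-2408 /4331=-0.56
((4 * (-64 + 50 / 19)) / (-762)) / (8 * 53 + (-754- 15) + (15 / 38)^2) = -177232 / 189720855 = -0.00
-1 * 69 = -69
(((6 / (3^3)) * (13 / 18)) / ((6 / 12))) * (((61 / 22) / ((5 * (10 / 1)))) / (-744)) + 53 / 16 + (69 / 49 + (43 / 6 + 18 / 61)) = 603460696549 / 49535501400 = 12.18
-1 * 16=-16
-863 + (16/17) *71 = -13535/17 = -796.18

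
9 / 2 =4.50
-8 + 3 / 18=-47 / 6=-7.83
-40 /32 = -5 /4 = -1.25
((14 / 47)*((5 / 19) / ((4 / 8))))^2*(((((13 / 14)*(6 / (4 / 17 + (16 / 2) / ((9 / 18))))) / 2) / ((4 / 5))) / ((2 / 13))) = 2513875 / 73365308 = 0.03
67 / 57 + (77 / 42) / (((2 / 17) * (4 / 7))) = 28.45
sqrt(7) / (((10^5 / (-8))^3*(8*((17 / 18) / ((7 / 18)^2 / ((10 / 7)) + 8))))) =-26263*sqrt(7) / 47812500000000000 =-0.00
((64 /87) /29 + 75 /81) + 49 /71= 2646314 /1612197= 1.64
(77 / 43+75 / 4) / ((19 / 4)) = 3533 / 817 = 4.32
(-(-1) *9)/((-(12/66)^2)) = -1089/4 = -272.25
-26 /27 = -0.96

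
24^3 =13824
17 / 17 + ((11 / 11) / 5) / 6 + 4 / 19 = 1.24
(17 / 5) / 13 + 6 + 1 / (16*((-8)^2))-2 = 283713 / 66560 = 4.26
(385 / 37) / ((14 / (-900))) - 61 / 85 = -2106007 / 3145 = -669.64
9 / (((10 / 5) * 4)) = 9 / 8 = 1.12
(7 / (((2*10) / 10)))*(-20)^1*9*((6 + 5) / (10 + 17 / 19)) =-14630 / 23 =-636.09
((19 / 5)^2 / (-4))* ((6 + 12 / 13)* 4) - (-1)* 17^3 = 312847 / 65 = 4813.03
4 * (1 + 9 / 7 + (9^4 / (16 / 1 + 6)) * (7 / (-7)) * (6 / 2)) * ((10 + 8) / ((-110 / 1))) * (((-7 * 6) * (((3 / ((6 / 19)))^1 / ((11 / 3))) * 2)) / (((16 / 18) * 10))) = -1903529079 / 133100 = -14301.50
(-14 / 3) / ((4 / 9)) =-21 / 2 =-10.50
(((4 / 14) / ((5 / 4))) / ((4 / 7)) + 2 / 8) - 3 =-47 / 20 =-2.35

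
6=6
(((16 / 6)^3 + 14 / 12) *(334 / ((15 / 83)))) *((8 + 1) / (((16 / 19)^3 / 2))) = 1121353.25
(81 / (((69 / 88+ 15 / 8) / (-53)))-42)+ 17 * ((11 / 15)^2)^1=-4818409 / 2925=-1647.32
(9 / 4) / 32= 9 / 128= 0.07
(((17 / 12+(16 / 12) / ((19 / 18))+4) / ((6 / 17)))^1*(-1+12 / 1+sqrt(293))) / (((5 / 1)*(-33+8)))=-25891*sqrt(293) / 171000 - 284801 / 171000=-4.26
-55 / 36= -1.53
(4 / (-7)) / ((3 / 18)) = -3.43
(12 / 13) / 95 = 12 / 1235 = 0.01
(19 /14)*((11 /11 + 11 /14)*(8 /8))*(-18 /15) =-285 /98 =-2.91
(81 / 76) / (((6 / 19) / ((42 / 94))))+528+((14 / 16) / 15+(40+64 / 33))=5909369 / 10340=571.51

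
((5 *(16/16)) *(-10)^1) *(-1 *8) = 400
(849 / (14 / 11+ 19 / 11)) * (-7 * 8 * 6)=-95088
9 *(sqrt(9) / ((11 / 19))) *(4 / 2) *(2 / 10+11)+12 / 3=57676 / 55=1048.65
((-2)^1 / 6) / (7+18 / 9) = -1 / 27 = -0.04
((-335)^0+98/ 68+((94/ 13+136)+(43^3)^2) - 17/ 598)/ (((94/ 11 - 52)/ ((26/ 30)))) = -117815460100701/ 934490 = -126074607.65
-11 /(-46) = 0.24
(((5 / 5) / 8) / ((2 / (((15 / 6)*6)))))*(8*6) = 45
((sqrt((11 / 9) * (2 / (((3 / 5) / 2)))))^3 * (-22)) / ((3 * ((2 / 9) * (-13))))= 4840 * sqrt(165) / 1053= 59.04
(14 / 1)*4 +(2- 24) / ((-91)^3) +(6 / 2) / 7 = 42522957 / 753571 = 56.43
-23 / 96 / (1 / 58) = -667 / 48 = -13.90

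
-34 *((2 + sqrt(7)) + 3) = -259.96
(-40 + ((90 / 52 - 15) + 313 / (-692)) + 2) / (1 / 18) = -4187583 / 4498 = -930.99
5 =5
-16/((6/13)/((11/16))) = -143/6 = -23.83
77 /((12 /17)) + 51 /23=30719 /276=111.30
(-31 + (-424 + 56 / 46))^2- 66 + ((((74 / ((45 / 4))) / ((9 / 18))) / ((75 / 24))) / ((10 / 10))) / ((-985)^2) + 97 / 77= 9152305602108498988 / 44460196790625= 205853.92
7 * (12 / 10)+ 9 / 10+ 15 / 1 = 243 / 10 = 24.30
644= 644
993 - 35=958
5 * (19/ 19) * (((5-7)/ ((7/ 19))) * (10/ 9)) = -1900/ 63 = -30.16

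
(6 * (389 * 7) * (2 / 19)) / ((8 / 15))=122535 / 38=3224.61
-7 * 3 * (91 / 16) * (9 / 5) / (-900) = 1911 / 8000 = 0.24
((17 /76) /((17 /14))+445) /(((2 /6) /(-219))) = -11114469 /38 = -292486.03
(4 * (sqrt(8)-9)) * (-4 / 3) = 48-32 * sqrt(2) / 3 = 32.92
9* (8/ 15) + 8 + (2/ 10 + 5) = 18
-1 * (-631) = 631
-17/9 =-1.89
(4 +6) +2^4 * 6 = 106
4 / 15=0.27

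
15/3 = 5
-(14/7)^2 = -4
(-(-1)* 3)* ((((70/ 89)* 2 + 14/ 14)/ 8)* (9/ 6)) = 1.45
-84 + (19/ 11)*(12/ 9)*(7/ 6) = -81.31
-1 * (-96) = 96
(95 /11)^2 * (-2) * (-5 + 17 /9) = 505400 /1089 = 464.10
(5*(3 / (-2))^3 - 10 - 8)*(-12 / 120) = 279 / 80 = 3.49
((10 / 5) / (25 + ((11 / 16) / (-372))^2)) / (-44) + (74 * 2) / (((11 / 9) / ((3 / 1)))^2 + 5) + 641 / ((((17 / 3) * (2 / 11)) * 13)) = 76.50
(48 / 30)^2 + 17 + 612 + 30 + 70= 18289 / 25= 731.56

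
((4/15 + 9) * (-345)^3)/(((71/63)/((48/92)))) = -12507623100/71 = -176163705.63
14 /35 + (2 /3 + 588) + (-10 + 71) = 9751 /15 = 650.07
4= 4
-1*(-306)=306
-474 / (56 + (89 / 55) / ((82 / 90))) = -213774 / 26057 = -8.20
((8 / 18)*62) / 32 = 0.86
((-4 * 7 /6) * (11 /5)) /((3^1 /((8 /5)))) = -1232 /225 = -5.48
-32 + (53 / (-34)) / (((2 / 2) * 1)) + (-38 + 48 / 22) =-25947 / 374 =-69.38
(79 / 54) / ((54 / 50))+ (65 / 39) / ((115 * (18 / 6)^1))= 1.36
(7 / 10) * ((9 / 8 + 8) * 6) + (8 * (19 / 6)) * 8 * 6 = 50173 / 40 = 1254.32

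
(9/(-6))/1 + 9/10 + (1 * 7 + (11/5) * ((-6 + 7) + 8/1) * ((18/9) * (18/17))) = 4108/85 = 48.33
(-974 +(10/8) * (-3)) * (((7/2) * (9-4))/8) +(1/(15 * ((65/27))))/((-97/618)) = -4315655593/2017600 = -2139.00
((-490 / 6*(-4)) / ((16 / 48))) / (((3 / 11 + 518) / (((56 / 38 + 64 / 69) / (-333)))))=-33935440 / 2488845663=-0.01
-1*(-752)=752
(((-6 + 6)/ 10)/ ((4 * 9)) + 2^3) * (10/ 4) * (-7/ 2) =-70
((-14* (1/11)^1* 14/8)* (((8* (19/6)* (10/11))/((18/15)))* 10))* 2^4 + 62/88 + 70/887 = -26422476877/3863772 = -6838.52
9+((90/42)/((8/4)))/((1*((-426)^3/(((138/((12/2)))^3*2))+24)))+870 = 31472484385/35804888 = 879.00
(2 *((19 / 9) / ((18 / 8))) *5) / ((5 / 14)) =2128 / 81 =26.27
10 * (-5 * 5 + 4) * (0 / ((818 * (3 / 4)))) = 0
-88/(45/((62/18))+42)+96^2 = 15728984/1707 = 9214.40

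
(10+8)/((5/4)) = 72/5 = 14.40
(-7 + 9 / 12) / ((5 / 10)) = -25 / 2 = -12.50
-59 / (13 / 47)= -2773 / 13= -213.31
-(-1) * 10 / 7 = 10 / 7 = 1.43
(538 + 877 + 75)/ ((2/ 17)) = 12665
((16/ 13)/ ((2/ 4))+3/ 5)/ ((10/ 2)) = 199/ 325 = 0.61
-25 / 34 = -0.74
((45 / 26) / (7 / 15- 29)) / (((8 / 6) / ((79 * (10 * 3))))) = -2399625 / 22256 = -107.82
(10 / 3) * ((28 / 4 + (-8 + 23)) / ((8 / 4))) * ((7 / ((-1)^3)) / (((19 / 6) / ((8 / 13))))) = -12320 / 247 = -49.88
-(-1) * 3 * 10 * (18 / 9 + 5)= 210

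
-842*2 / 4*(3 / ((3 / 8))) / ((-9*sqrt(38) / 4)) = 6736*sqrt(38) / 171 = 242.83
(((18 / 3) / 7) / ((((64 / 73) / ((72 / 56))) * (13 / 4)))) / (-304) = -0.00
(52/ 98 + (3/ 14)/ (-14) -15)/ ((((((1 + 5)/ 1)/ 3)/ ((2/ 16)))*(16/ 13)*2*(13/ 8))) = -2839/ 12544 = -0.23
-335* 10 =-3350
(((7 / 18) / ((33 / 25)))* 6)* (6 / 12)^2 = 175 / 396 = 0.44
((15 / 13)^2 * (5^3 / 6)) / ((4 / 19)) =178125 / 1352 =131.75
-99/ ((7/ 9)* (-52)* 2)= 1.22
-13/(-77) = 13/77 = 0.17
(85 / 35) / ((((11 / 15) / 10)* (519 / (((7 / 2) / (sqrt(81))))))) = 425 / 17127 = 0.02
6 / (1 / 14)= 84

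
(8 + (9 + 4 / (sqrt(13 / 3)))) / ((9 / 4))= 16*sqrt(39) / 117 + 68 / 9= 8.41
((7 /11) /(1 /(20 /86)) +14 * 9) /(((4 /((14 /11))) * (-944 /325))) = -33936175 /2455816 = -13.82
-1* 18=-18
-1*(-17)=17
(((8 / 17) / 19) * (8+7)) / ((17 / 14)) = 1680 / 5491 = 0.31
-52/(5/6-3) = 24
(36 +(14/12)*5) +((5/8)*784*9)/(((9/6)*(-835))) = 38.31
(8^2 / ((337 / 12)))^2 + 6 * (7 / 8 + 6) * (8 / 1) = 38067594 / 113569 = 335.19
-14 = -14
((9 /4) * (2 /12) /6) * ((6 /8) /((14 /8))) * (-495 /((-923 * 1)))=1485 /103376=0.01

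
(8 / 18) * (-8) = -32 / 9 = -3.56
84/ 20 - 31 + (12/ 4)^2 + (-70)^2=24411/ 5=4882.20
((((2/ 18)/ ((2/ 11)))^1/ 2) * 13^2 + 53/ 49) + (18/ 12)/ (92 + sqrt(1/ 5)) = 3936841841/ 74650716 - 3 * sqrt(5)/ 84638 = 52.74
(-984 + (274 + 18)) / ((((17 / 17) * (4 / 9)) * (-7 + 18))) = -1557 / 11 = -141.55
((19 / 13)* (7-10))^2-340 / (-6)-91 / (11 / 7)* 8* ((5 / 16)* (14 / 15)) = -110108 / 1859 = -59.23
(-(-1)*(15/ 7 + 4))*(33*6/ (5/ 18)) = 153252/ 35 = 4378.63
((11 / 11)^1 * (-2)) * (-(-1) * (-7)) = 14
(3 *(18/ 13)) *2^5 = 1728/ 13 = 132.92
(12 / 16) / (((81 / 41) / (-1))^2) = 1681 / 8748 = 0.19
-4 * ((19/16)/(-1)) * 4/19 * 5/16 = 5/16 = 0.31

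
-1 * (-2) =2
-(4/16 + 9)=-37/4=-9.25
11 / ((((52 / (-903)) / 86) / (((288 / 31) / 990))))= -310632 / 2015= -154.16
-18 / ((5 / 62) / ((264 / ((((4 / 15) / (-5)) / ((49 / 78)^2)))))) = 73686690 / 169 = 436015.92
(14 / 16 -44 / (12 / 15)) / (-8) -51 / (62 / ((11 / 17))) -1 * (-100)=210767 / 1984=106.23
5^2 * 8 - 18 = 182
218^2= 47524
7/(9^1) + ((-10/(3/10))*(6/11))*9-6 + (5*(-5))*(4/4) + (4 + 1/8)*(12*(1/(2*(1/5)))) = -27763/396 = -70.11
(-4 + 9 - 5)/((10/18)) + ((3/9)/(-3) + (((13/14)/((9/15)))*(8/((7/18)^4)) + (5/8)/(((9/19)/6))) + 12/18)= 332651255/605052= 549.79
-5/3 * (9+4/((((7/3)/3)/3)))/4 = -285/28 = -10.18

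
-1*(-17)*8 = 136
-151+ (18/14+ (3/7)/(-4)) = -4195/28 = -149.82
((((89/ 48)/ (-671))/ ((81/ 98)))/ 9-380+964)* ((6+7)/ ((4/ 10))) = 445643131895/ 23479632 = 18979.99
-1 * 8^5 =-32768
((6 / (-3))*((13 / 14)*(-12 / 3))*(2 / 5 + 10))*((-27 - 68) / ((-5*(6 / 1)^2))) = 40.77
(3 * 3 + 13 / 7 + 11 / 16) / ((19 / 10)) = 6.08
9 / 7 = 1.29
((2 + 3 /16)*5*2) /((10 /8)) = 35 /2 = 17.50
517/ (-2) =-517/ 2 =-258.50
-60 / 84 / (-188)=5 / 1316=0.00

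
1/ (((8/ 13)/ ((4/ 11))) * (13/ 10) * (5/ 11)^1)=1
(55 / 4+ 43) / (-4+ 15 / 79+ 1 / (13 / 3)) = -233129 / 14704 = -15.85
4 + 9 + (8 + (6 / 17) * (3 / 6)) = 360 / 17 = 21.18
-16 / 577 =-0.03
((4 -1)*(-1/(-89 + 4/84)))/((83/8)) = 126/38761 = 0.00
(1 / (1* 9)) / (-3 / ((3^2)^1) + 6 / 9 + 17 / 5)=5 / 168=0.03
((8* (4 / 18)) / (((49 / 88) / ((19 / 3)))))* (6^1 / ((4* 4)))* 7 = 53.08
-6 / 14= -3 / 7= -0.43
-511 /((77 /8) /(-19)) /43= 11096 /473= 23.46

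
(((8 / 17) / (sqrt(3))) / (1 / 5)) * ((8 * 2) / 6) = 320 * sqrt(3) / 153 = 3.62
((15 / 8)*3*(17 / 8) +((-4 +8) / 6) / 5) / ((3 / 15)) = 11603 / 192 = 60.43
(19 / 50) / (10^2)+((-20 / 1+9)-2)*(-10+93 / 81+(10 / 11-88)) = 1852180643 / 1485000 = 1247.26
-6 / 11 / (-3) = 2 / 11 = 0.18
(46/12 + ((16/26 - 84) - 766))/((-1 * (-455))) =-1.86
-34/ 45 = -0.76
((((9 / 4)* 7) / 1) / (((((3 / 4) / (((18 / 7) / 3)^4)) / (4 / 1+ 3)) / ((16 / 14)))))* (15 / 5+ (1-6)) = -62208 / 343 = -181.36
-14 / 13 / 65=-14 / 845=-0.02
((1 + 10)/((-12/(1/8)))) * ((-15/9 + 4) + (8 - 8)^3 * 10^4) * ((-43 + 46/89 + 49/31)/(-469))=-620675/26618832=-0.02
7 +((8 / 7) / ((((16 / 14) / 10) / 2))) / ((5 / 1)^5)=4379 / 625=7.01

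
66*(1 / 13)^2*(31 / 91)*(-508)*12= -12472416 / 15379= -811.00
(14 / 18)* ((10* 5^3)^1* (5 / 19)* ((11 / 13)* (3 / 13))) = 481250 / 9633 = 49.96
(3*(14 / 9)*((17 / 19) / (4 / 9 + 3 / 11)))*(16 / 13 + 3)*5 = 2159850 / 17537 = 123.16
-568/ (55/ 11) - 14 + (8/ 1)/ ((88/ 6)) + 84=-2368/ 55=-43.05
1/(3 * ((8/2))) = 1/12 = 0.08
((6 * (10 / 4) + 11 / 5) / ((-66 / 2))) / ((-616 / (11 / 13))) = 43 / 60060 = 0.00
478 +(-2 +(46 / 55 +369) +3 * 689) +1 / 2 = 320467 / 110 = 2913.34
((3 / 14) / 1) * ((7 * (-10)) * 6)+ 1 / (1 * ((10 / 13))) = -887 / 10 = -88.70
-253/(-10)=253/10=25.30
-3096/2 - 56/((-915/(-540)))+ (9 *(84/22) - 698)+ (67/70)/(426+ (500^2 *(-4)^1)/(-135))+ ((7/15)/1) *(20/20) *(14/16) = -133771243721623/59605493640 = -2244.28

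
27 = 27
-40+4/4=-39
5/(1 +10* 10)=5/101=0.05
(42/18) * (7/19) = 49/57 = 0.86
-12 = -12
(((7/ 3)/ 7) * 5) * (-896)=-4480/ 3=-1493.33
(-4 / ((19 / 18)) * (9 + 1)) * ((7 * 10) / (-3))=16800 / 19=884.21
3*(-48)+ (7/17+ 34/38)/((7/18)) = -317988/2261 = -140.64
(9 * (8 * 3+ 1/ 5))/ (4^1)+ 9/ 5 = 225/ 4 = 56.25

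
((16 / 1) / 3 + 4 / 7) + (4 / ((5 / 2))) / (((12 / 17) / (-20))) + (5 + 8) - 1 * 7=-234 / 7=-33.43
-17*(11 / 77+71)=-8466 / 7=-1209.43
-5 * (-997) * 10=49850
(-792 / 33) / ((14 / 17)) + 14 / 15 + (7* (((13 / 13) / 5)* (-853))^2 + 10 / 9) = 320832889 / 1575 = 203703.42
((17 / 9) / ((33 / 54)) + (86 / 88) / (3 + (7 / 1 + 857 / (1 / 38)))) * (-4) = -4430379 / 358336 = -12.36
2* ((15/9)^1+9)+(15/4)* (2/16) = 2093/96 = 21.80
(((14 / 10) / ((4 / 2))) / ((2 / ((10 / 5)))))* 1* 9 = 63 / 10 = 6.30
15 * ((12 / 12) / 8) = 15 / 8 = 1.88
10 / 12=5 / 6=0.83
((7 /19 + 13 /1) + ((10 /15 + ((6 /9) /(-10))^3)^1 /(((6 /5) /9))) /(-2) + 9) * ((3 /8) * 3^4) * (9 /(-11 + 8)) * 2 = -27521289 /7600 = -3621.22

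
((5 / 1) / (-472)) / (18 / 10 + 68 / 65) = -65 / 17464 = -0.00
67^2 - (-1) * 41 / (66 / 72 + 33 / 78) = 944597 / 209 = 4519.60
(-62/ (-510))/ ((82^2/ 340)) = 31/ 5043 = 0.01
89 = 89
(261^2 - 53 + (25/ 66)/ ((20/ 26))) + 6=8985833/ 132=68074.49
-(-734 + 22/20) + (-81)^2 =72939/10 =7293.90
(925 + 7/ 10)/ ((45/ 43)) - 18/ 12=198688/ 225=883.06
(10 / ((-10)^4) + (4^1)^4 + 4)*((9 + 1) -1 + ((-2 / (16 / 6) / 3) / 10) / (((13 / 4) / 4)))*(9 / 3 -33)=-454741749 / 6500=-69960.27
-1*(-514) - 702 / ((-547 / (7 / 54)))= 514.17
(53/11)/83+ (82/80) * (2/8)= 45913/146080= 0.31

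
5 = 5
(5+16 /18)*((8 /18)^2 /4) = 212 /729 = 0.29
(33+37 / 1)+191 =261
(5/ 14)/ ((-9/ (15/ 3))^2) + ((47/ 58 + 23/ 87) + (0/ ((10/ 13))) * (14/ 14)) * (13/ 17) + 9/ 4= 209291/ 65772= 3.18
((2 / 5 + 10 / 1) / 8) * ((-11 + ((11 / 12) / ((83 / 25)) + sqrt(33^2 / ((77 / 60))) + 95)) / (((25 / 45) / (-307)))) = -1005001647 / 16600- 107757 * sqrt(1155) / 175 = -81468.86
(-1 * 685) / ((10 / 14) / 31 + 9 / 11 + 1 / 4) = -6540380 / 10419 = -627.74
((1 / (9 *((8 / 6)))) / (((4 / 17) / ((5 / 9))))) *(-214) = -9095 / 216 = -42.11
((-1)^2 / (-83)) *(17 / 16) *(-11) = 187 / 1328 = 0.14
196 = 196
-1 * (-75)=75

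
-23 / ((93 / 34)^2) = -26588 / 8649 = -3.07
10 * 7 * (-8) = -560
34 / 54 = 17 / 27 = 0.63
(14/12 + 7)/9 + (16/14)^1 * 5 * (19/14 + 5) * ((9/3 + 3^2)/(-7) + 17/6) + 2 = 806791/18522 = 43.56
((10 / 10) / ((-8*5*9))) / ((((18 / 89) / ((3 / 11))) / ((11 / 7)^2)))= -979 / 105840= -0.01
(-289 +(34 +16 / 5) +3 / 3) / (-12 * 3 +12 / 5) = 209 / 28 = 7.46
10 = 10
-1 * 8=-8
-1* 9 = -9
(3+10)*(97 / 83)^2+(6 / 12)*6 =142984 / 6889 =20.76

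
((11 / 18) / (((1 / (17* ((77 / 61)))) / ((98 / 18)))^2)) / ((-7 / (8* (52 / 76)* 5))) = -1680890591380 / 51539571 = -32613.59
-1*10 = -10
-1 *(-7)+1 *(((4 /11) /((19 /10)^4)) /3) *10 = 30504151 /4300593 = 7.09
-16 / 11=-1.45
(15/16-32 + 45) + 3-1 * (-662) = 10863/16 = 678.94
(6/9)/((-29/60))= -1.38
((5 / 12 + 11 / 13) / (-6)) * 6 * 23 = -4531 / 156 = -29.04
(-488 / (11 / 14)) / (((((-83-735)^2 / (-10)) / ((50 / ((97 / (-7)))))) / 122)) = -729316000 / 178488827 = -4.09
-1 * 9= -9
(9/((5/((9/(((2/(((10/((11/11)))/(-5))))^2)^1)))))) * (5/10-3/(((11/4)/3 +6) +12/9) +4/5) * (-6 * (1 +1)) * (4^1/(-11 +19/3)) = 300348/1925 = 156.02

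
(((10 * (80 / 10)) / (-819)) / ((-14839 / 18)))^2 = 25600 / 1823442421801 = 0.00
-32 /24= -4 /3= -1.33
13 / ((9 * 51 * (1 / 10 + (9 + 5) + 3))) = 130 / 78489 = 0.00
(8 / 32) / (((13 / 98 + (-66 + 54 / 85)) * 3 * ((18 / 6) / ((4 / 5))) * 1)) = -1666 / 4890447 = -0.00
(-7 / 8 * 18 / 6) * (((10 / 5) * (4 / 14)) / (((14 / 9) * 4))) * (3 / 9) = -9 / 112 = -0.08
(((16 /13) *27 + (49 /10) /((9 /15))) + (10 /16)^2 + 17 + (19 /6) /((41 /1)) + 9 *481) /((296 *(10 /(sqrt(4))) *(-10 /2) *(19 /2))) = -149678861 /2398073600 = -0.06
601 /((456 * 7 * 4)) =601 /12768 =0.05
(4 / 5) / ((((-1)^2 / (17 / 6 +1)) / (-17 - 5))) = -1012 / 15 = -67.47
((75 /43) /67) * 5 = 375 /2881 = 0.13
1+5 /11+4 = 60 /11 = 5.45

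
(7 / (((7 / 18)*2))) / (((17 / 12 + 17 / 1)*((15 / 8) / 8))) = 2304 / 1105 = 2.09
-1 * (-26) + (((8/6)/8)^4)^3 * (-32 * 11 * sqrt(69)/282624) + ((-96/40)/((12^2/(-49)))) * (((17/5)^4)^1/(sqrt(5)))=-11 * sqrt(69)/19225341591552 + 26 + 4092529 * sqrt(5)/187500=74.81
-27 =-27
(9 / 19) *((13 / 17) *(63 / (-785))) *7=-51597 / 253555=-0.20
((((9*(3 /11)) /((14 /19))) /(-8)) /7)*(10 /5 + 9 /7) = -11799 /60368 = -0.20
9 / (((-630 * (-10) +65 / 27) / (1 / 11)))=0.00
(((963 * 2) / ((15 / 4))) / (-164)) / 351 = -214 / 23985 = -0.01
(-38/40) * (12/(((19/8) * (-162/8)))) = 0.24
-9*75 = -675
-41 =-41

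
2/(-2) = -1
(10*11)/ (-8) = -55/ 4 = -13.75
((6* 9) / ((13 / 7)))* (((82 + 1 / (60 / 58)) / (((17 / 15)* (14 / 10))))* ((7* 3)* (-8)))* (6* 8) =-2709624960 / 221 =-12260746.43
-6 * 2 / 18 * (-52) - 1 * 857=-822.33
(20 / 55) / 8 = 1 / 22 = 0.05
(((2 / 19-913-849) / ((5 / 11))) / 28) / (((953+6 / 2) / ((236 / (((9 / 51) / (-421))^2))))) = -278214844813169 / 1430415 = -194499389.91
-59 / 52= -1.13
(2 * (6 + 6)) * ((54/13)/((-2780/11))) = -3564/9035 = -0.39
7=7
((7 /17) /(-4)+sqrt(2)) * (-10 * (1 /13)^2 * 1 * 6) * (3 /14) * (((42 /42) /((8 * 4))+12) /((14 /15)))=37125 /367744 - 37125 * sqrt(2) /37856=-1.29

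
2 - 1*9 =-7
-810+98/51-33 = -42895/51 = -841.08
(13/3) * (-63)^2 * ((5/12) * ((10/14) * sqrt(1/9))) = 6825/4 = 1706.25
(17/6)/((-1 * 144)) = -17/864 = -0.02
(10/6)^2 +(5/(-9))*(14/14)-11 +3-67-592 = -5983/9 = -664.78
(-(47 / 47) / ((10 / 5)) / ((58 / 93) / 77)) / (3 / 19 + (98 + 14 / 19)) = -136059 / 217964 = -0.62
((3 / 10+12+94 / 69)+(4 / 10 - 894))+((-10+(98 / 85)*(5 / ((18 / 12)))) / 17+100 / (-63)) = -3692999453 / 4187610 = -881.89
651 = 651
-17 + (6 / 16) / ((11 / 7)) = -1475 / 88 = -16.76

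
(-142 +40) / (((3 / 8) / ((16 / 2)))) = -2176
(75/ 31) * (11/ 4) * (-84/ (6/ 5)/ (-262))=1.78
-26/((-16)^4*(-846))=13/27721728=0.00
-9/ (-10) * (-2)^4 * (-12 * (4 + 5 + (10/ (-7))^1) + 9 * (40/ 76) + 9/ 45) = -4113864/ 3325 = -1237.25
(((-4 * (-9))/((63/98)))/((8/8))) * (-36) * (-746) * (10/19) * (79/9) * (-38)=-264024320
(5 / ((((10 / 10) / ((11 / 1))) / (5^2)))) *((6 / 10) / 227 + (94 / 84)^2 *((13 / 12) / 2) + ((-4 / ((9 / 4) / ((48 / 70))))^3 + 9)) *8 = 727906524367 / 8408988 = 86562.92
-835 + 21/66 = -18363/22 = -834.68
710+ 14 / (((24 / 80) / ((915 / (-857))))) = 565770 / 857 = 660.18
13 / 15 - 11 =-152 / 15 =-10.13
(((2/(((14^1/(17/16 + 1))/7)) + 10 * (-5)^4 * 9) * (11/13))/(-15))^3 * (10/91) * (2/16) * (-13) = 35940953214947671561/6299238400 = 5705602952.72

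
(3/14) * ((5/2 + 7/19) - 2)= 99/532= 0.19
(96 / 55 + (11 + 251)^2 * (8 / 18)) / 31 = 15102544 / 15345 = 984.20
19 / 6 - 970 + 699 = -1607 / 6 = -267.83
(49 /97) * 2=98 /97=1.01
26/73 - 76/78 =-1760/2847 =-0.62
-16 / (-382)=8 / 191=0.04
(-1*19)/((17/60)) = -67.06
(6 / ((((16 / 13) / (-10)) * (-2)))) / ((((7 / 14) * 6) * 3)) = 65 / 24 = 2.71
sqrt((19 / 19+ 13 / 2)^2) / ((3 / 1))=5 / 2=2.50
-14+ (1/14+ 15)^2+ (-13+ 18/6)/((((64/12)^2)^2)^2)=22428854483179/105226698752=213.15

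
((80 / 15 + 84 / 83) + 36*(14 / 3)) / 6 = 21706 / 747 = 29.06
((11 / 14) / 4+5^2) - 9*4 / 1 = -605 / 56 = -10.80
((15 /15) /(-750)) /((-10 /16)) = 4 /1875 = 0.00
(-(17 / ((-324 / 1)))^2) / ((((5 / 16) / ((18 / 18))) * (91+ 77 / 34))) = -9826 / 104024655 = -0.00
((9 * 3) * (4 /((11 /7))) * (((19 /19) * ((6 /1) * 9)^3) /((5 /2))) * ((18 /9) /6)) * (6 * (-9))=-4285540224 /55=-77918913.16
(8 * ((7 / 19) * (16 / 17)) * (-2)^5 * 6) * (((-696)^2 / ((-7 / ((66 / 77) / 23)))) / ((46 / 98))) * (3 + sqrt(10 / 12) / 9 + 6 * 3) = 9259450368 * sqrt(30) / 170867 + 10500216717312 / 170867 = 61749388.80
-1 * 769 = -769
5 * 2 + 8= 18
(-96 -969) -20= -1085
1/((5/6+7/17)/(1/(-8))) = -51/508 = -0.10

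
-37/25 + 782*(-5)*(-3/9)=97639/75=1301.85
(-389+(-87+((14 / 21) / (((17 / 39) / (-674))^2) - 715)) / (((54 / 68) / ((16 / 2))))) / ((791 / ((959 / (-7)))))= -1009181295025 / 363069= -2779585.41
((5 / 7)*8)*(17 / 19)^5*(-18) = -1022297040 / 17332693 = -58.98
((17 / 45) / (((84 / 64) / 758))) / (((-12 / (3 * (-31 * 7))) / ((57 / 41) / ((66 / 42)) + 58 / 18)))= 5327278576 / 109593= 48609.66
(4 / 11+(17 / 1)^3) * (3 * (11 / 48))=54047 / 16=3377.94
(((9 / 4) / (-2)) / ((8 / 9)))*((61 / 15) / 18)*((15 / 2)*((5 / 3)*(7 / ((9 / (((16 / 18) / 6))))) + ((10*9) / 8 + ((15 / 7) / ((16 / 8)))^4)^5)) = -1166585098612936623008486270034665 / 1734944944498705645160103936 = -672404.68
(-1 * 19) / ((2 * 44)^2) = -19 / 7744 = -0.00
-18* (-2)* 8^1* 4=1152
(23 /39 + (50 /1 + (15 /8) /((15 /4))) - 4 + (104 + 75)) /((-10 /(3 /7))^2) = 0.42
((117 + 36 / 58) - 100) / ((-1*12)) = -511 / 348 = -1.47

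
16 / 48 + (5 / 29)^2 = 916 / 2523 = 0.36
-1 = -1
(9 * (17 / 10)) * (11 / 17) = 99 / 10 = 9.90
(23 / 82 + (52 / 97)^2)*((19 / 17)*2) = 8324565 / 6558073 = 1.27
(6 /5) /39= 2 /65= 0.03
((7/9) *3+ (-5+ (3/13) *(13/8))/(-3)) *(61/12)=1891/96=19.70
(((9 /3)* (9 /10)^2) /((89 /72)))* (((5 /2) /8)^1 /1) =2187 /3560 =0.61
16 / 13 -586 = -7602 / 13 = -584.77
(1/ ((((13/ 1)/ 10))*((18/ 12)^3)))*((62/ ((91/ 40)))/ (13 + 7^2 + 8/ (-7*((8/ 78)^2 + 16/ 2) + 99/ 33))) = 8007920000/ 79737224931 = 0.10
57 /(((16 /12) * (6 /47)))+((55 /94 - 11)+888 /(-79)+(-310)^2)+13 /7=20047394077 /207928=96415.08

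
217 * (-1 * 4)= -868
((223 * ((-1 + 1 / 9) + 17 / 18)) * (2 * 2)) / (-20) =-223 / 90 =-2.48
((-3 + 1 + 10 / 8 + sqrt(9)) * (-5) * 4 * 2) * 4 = -360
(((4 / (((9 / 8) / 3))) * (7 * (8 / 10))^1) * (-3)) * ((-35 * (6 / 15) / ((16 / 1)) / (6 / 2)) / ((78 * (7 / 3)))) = 56 / 195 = 0.29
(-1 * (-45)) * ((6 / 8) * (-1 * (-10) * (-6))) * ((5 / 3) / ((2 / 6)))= -10125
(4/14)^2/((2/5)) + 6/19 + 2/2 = 1415/931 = 1.52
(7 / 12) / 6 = 7 / 72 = 0.10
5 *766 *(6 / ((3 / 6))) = 45960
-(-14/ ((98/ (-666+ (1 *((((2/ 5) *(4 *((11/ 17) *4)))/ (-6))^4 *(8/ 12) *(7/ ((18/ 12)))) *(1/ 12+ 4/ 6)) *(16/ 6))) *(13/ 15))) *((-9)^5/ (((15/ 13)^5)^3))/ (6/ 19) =945989383254850579648099701527/ 395082329212188720703125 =2394410.77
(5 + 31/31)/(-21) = -2/7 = -0.29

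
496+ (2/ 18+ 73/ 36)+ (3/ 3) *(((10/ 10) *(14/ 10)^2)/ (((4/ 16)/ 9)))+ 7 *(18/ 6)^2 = 631.70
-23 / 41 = -0.56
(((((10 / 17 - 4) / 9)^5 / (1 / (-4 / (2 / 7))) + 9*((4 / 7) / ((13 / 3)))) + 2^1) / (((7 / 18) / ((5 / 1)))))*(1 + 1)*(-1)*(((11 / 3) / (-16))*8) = 2766514075644220 / 17802267875847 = 155.40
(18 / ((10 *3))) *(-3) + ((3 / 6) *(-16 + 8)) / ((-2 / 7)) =61 / 5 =12.20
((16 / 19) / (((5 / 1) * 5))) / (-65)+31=957109 / 30875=31.00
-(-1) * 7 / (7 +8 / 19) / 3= 133 / 423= 0.31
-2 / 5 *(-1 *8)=16 / 5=3.20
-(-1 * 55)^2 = -3025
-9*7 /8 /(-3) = 21 /8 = 2.62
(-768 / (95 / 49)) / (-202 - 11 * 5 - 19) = 3136 / 2185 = 1.44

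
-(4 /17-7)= 115 /17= 6.76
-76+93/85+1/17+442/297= -73.36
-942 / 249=-314 / 83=-3.78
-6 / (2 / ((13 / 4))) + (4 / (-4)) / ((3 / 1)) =-121 / 12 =-10.08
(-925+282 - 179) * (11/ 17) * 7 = -63294/ 17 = -3723.18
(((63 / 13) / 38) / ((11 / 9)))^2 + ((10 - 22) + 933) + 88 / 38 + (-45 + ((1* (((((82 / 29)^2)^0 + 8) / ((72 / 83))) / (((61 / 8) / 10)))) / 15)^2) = 869369076240625 / 988875114084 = 879.15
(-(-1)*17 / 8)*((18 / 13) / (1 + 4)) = 0.59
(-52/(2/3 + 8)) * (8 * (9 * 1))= -432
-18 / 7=-2.57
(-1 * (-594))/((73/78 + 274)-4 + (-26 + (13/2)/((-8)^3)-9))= 23721984/9421829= 2.52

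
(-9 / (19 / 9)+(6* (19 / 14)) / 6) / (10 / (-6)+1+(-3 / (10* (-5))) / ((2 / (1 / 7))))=115950 / 26429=4.39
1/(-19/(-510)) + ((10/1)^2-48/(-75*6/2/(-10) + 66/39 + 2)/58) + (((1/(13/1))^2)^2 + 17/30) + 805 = 932.38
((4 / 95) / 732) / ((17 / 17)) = 1 / 17385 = 0.00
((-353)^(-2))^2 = 1 / 15527402881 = 0.00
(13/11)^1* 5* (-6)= -390/11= -35.45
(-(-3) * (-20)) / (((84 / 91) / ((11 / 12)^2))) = -7865 / 144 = -54.62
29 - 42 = -13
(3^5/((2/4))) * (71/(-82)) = -420.80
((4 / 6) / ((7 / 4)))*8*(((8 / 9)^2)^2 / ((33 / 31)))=8126464 / 4546773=1.79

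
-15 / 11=-1.36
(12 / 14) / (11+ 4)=2 / 35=0.06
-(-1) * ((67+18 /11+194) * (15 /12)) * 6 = 43335 /22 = 1969.77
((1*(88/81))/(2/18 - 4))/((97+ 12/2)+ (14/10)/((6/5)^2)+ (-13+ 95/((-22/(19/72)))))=-15488/4980325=-0.00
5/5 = 1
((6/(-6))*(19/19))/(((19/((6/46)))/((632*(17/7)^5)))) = -2692048872/7344659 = -366.53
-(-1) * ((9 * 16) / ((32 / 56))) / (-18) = -14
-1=-1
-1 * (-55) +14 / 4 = 117 / 2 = 58.50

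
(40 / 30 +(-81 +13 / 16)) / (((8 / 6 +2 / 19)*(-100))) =14383 / 26240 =0.55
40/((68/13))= 130/17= 7.65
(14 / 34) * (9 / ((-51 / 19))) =-399 / 289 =-1.38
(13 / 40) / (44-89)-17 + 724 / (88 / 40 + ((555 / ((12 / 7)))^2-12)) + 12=-5.00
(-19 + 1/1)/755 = -18/755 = -0.02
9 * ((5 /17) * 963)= 43335 /17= 2549.12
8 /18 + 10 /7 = 118 /63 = 1.87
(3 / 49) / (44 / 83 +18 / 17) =4233 / 109858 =0.04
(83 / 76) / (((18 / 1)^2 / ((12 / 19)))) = 83 / 38988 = 0.00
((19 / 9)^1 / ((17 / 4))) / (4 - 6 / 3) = 38 / 153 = 0.25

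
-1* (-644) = 644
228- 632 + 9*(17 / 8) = -3079 / 8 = -384.88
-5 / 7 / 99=-5 / 693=-0.01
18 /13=1.38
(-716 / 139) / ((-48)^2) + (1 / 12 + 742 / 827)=64777199 / 66212928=0.98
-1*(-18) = 18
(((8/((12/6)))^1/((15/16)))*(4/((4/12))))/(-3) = -256/15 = -17.07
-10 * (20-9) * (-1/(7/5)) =550/7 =78.57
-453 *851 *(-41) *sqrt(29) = 15805623 *sqrt(29) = 85115884.73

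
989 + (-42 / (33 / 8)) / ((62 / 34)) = 983.42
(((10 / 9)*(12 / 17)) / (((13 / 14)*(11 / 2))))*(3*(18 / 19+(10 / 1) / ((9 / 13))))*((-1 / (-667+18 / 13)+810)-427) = 3256490639360 / 1199020251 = 2715.96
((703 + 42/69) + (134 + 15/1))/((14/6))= 58830/161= 365.40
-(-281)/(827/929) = 261049/827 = 315.66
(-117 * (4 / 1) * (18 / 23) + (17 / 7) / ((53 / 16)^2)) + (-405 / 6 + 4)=-388517655 / 904498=-429.54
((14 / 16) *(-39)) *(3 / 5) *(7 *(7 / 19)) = -40131 / 760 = -52.80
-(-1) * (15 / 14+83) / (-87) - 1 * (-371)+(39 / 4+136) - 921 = -987107 / 2436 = -405.22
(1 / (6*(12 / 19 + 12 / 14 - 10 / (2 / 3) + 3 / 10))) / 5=-133 / 52713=-0.00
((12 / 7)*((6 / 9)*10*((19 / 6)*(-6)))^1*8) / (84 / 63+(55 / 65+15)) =-47424 / 469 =-101.12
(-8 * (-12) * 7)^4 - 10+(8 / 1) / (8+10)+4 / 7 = 12847470869962 / 63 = 203928109047.02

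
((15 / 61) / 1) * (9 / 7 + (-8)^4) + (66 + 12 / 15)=1074.33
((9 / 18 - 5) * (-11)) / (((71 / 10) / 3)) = 1485 / 71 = 20.92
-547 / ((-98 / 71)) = 38837 / 98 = 396.30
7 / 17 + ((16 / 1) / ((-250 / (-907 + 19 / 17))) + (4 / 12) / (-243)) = 3617942 / 61965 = 58.39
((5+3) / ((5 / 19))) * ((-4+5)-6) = -152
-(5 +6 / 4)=-13 / 2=-6.50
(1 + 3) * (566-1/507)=1147844/507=2263.99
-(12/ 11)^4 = -20736/ 14641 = -1.42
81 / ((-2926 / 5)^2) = 2025 / 8561476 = 0.00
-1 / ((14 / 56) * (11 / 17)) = -68 / 11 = -6.18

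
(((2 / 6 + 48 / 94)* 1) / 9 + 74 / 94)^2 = 1249924 / 1610361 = 0.78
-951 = -951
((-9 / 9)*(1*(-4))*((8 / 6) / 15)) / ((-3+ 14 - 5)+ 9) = 16 / 675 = 0.02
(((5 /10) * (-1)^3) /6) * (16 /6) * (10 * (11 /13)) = -220 /117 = -1.88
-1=-1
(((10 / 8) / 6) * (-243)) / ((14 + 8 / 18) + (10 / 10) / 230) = -419175 / 119636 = -3.50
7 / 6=1.17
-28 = -28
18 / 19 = 0.95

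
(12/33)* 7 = 28/11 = 2.55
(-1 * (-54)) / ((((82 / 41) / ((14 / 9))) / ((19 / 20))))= 399 / 10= 39.90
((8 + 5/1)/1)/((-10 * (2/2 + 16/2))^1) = -13/90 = -0.14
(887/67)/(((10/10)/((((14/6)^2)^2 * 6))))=4259374/1809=2354.55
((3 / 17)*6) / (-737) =-18 / 12529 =-0.00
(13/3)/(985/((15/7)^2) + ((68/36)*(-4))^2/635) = 222885/11038003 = 0.02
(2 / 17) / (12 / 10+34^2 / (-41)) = -205 / 47039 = -0.00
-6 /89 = -0.07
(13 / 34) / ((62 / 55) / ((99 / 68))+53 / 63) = 0.24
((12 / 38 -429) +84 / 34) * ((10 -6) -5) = 137667 / 323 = 426.21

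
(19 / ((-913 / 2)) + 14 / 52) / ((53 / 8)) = 21612 / 629057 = 0.03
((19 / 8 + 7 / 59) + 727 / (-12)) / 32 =-82255 / 45312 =-1.82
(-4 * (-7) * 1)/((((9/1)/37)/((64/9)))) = 66304/81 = 818.57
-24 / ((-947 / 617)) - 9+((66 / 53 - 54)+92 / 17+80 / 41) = -1355770567 / 34983127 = -38.75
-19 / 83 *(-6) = 114 / 83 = 1.37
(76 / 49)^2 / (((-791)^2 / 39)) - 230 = -230.00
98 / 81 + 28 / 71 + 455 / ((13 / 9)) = 1820791 / 5751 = 316.60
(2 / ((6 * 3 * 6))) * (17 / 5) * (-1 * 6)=-17 / 45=-0.38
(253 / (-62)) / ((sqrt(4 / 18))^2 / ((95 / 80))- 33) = 43263 / 347882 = 0.12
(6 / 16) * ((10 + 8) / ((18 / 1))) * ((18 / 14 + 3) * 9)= 405 / 28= 14.46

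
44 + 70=114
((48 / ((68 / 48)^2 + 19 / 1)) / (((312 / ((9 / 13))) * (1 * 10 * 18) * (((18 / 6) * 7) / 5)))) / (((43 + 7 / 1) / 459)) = 5508 / 89464375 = 0.00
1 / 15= 0.07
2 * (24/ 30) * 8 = 64/ 5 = 12.80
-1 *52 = -52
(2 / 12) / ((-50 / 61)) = -61 / 300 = -0.20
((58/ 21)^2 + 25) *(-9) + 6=-14095/ 49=-287.65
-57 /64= -0.89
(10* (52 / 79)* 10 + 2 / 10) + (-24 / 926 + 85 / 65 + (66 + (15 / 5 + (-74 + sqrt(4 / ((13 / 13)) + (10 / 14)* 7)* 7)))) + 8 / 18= 83.75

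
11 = 11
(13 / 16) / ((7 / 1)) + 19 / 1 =2141 / 112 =19.12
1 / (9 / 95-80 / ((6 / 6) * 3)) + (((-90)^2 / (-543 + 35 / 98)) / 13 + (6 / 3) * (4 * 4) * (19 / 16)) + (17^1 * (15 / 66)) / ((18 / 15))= 3952342574153 / 98725050996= 40.03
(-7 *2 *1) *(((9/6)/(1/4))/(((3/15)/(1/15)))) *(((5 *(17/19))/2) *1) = -1190/19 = -62.63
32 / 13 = 2.46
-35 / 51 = -0.69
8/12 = 2/3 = 0.67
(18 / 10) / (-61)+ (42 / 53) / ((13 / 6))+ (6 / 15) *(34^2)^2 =112329802147 / 210145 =534534.74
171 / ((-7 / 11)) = -1881 / 7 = -268.71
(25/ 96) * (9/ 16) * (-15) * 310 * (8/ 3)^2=-19375/ 4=-4843.75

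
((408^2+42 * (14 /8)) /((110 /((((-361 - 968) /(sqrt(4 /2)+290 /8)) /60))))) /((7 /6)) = -763.16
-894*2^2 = -3576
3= 3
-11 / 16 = -0.69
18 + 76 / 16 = 91 / 4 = 22.75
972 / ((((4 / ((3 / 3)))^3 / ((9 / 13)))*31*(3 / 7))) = 0.79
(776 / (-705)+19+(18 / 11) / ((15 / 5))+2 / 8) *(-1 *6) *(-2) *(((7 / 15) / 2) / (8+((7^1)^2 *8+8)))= 4059377 / 31640400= 0.13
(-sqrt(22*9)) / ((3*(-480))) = sqrt(22) / 480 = 0.01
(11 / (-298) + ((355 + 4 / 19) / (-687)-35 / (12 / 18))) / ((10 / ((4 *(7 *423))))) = -40737234678 / 648299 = -62837.11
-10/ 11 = -0.91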